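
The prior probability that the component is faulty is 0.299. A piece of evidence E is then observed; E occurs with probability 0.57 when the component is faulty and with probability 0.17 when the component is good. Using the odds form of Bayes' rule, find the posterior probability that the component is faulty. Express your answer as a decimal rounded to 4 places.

Posterior probability ≈ 0.5885

Prior odds = 0.299/(1−0.299) = 0.42653.
Likelihood ratio for E = 0.57/0.17 = 3.3529.
Posterior odds = prior odds × LR = 1.4301.
Posterior probability = odds/(1+odds) = 1.4301/2.4301 = 0.5885.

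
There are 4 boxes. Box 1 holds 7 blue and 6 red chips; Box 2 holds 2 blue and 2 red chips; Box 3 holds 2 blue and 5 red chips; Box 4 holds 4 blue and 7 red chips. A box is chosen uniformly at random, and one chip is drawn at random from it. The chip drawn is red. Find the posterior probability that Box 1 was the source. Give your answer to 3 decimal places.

Tabulate prior·likelihood by source: [1] prior 0.25, lik 0.4615, product 0.1154; [2] prior 0.25, lik 0.5, product 0.1250; [3] prior 0.25, lik 0.7143, product 0.1786; [4] prior 0.25, lik 0.6364, product 0.1591.
Normalizing constant = 0.57805; the posterior for Box 1 is its product over the sum, 0.1154/0.57805 = 0.200.

Posterior probability ≈ 0.200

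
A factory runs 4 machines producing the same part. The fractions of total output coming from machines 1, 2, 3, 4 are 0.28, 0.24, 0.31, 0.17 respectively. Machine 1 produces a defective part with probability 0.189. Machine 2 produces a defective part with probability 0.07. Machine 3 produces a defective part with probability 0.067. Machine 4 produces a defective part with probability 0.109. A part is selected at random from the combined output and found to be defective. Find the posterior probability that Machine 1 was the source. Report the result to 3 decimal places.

Posterior probability ≈ 0.485

P(defective|M1) = 0.189; P(defective|M2) = 0.07; P(defective|M3) = 0.067; P(defective|M4) = 0.109.
Prior × likelihood for each source: 0.28·0.189=0.05292, 0.24·0.07=0.01680, 0.31·0.067=0.02077, 0.17·0.109=0.01853. Summing gives P(defective) = 0.10902.
P(Machine 1 | defective) = 0.05292 / 0.10902 = 0.485.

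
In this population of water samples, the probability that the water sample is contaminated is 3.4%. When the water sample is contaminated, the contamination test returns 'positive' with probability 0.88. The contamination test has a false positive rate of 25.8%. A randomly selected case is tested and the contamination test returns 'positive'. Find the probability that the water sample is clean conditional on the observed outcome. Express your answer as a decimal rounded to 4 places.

Write H for 'the water sample is contaminated'. Prior odds H:¬H = 0.034/0.966 = 0.035197. For the 'positive' outcome, the likelihood ratio is 0.88/0.258 = 3.4109.
Posterior odds = 0.035197 × 3.4109 = 0.12005, so P(H|E) = 0.12005/(1+0.12005) = 0.1072. Then P(¬H|E) = 1 − 0.1072 = 0.8928.

P(¬H | E) ≈ 0.8928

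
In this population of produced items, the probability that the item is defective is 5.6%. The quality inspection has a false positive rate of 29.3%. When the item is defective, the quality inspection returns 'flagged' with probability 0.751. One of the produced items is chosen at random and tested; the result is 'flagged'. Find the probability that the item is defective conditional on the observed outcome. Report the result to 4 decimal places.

Let H be the event that the item is defective. P(H) = 0.056, so P(¬H) = 0.944. With E the 'flagged' result, P(E|H) = 0.751 and P(E|¬H) = 0.293.
P(E) = 0.751·0.056 + 0.293·0.944 = 0.042056 + 0.27659 = 0.31865.
By Bayes' theorem, P(H|E) = 0.042056 / 0.31865 = 0.1320.

P(H | E) ≈ 0.1320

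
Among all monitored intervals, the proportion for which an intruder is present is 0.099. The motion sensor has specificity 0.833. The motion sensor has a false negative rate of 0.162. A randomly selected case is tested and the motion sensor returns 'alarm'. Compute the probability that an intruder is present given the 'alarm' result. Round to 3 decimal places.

P(H | E) ≈ 0.355

Write H for 'an intruder is present'. Prior odds H:¬H = 0.099/0.901 = 0.10988. For the 'alarm' outcome, the likelihood ratio is 0.838/0.167 = 5.0180.
Posterior odds = 0.10988 × 5.0180 = 0.55136, so P(H|E) = 0.55136/(1+0.55136) = 0.355.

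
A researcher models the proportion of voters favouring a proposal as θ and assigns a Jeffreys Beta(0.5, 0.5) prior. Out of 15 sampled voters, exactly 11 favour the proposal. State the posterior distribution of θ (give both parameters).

Observing 11 successes and 4 failures updates Beta(0.5, 0.5) by adding the success and failure counts to the two shape parameters: α = 0.5+11 = 11.5, β = 0.5+4 = 4.5.

Posterior: Beta(11.5, 4.5)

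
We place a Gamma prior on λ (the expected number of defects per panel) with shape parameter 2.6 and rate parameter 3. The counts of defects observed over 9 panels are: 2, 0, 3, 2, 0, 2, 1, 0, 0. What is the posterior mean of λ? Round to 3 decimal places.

Posterior mean ≈ 1.050

The Poisson likelihood adds the total count to the shape and the number of exposure periods to the rate. Here ∑xᵢ = 10 and n = 9, so shape 2.6→12.6 and rate 3→12.
E[λ | data] = 12.6/12 = 1.050.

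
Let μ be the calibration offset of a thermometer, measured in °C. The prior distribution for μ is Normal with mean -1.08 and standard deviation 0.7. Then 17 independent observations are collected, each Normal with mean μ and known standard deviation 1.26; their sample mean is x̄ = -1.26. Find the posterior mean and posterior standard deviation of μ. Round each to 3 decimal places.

Posterior mean ≈ -1.231; posterior SD ≈ 0.280

Prior precision 1/τ₀² = 1/0.7² = 2.04082; data precision n/σ² = 17/1.26² = 10.7080.
Posterior precision = 2.04082 + 10.7080 = 12.7488, giving posterior SD = 1/√12.7488 = 0.280.
Posterior mean = (2.04082·-1.08 + 10.7080·-1.26) / 12.7488 = -1.231.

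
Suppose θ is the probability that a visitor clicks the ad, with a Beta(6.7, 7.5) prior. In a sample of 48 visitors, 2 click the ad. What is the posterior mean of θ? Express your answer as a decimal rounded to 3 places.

Posterior mean ≈ 0.140

The binomial likelihood is conjugate to the Beta prior: with 2 successes and 46 failures, the posterior is Beta(6.7+2, 7.5+46) = Beta(8.7, 53.5).
E[θ | data] = 8.7/(8.7+53.5) = 0.140.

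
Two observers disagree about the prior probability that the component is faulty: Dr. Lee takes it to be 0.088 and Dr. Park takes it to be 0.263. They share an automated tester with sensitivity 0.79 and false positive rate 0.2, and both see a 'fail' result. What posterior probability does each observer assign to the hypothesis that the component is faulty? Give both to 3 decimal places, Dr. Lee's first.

The likelihood ratio for a 'fail' result is 0.79/0.2 = 3.9500.
Dr. Lee: prior odds 0.088/0.912 = 0.096491; posterior odds 0.38114; posterior probability 0.276.
Dr. Park: prior odds 0.263/0.737 = 0.35685; posterior odds 1.4096; posterior probability 0.585.

Dr. Lee: 0.276; Dr. Park: 0.585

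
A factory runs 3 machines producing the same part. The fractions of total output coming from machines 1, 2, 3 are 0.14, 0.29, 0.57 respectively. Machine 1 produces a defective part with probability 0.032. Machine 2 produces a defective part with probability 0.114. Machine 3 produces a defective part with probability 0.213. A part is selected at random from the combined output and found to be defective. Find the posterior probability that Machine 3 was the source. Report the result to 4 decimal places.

Posterior probability ≈ 0.7638

P(defective|M1) = 0.032; P(defective|M2) = 0.114; P(defective|M3) = 0.213.
Prior × likelihood for each source: 0.14·0.032=0.004480, 0.29·0.114=0.03306, 0.57·0.213=0.1214. Summing gives P(defective) = 0.15895.
P(Machine 3 | defective) = 0.1214 / 0.15895 = 0.7638.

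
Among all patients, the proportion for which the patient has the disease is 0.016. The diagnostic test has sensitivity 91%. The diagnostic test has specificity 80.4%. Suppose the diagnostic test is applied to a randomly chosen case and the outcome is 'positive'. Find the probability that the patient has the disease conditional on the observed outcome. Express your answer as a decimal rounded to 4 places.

Let H be the event that the patient has the disease. P(H) = 0.016, so P(¬H) = 0.984. With E the 'positive' result, P(E|H) = 0.91 and P(E|¬H) = 0.196.
P(E) = 0.91·0.016 + 0.196·0.984 = 0.014560 + 0.19286 = 0.20742.
By Bayes' theorem, P(H|E) = 0.014560 / 0.20742 = 0.0702.

P(H | E) ≈ 0.0702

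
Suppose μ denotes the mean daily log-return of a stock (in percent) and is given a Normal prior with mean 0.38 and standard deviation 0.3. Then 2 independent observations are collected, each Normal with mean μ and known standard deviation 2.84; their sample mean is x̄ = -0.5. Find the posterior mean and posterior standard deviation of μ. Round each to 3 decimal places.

Posterior mean ≈ 0.361; posterior SD ≈ 0.297

With known σ, the Normal prior is conjugate. Weight on the data is w = (n/σ²)/(n/σ² + 1/τ₀²) = 0.247967/(0.247967+11.1111) = 0.021830.
Posterior mean = w·x̄ + (1−w)·μ₀ = 0.021830·-0.5 + 0.97817·0.38 = 0.361. Posterior variance = 1/(0.247967+11.1111) = 0.0880353, so SD = 0.297.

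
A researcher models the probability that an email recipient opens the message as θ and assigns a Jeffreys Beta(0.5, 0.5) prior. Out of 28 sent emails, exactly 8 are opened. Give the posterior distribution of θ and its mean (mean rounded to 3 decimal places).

Observing 8 successes and 20 failures updates Beta(0.5, 0.5) by adding the success and failure counts to the two shape parameters: α = 0.5+8 = 8.5, β = 0.5+20 = 20.5.
Posterior mean = α/(α+β) = 8.5/29 = 0.293.

Posterior: Beta(8.5, 20.5); mean ≈ 0.293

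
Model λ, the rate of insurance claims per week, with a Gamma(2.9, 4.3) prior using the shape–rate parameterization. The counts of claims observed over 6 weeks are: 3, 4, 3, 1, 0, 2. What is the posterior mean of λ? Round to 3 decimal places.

Posterior mean ≈ 1.544

Total count ∑xᵢ = 13 over n = 6 weeks.
Gamma is conjugate to the Poisson likelihood: posterior is Gamma(shape = 2.9+13 = 15.9, rate = 4.3+6 = 10.3).
E[λ | data] = 15.9/10.3 = 1.544.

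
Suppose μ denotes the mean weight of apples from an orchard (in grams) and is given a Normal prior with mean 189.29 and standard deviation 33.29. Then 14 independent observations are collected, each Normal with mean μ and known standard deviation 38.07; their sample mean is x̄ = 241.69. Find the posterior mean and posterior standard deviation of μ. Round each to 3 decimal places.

With known σ, the Normal prior is conjugate. Weight on the data is w = (n/σ²)/(n/σ² + 1/τ₀²) = 0.00965967/(0.00965967+0.00090234) = 0.91457.
Posterior mean = w·x̄ + (1−w)·μ₀ = 0.91457·241.69 + 0.085433·189.29 = 237.213. Posterior variance = 1/(0.00965967+0.00090234) = 94.6789, so SD = 9.730.

Posterior mean ≈ 237.213; posterior SD ≈ 9.730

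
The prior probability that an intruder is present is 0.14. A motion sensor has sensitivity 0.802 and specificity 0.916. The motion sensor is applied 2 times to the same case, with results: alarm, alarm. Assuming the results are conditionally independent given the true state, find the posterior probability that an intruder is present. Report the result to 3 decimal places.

Let H be the event that an intruder is present; start with P(H) = 0.14. P('alarm'|H) = 0.802, P('alarm'|¬H) = 0.084.
Update on result 1 ('alarm'): P(H) ← 0.802·0.1400 / (0.802·0.1400 + 0.084·0.8600) = 0.11228/0.18452 = 0.6085.
Update on result 2 ('alarm'): P(H) ← 0.802·0.6085 / (0.802·0.6085 + 0.084·0.3915) = 0.48802/0.52090 = 0.9369.

Posterior P(H) ≈ 0.937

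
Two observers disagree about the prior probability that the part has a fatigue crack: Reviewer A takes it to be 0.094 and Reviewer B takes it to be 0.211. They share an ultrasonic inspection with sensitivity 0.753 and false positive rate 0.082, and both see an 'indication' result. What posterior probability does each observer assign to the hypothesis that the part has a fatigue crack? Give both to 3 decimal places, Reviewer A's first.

P('+'|H) = 0.753, P('+'|¬H) = 0.082.
Reviewer A: numerator 0.753·0.094 = 0.070782; evidence = 0.070782+0.082·0.906 = 0.14507; posterior = 0.488.
Reviewer B: numerator 0.753·0.211 = 0.15888; evidence = 0.15888+0.082·0.789 = 0.22358; posterior = 0.711.

Reviewer A: 0.488; Reviewer B: 0.711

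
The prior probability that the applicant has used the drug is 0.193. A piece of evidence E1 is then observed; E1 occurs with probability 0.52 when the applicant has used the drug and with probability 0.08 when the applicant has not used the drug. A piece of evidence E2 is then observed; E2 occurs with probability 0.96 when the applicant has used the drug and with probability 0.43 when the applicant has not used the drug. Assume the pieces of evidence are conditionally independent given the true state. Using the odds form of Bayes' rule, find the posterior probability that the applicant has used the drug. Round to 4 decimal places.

Prior odds = 0.193/(1−0.193) = 0.23916.
Likelihood ratio for E1 = 0.52/0.08 = 6.5000.
Likelihood ratio for E2 = 0.96/0.43 = 2.2326.
Posterior odds = prior odds × LR₁ × LR₂ = 3.4706.
Posterior probability = odds/(1+odds) = 3.4706/4.4706 = 0.7763.

Posterior probability ≈ 0.7763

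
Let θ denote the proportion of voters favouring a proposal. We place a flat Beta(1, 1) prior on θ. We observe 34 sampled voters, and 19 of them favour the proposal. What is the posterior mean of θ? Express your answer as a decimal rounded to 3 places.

The binomial likelihood is conjugate to the Beta prior: with 19 successes and 15 failures, the posterior is Beta(1+19, 1+15) = Beta(20, 16).
Posterior mean = α/(α+β) = 20/36 = 0.556.

Posterior mean ≈ 0.556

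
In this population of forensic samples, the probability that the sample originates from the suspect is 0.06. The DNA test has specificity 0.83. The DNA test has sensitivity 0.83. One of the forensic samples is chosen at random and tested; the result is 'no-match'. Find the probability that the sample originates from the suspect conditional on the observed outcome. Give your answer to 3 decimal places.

P(H | E) ≈ 0.013

Write H for 'the sample originates from the suspect'. Prior odds H:¬H = 0.06/0.94 = 0.063830. For the 'no-match' outcome, the likelihood ratio is 0.17/0.83 = 0.20482.
Posterior odds = 0.063830 × 0.20482 = 0.013074, so P(H|E) = 0.013074/(1+0.013074) = 0.013.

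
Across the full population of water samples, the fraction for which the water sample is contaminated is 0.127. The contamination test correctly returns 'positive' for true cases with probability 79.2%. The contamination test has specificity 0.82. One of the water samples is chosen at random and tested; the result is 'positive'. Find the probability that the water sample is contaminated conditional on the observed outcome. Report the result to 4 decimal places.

P(H | E) ≈ 0.3903

Let H be the event that the water sample is contaminated. P(H) = 0.127, so P(¬H) = 0.873. With E the 'positive' result, P(E|H) = 0.792 and P(E|¬H) = 0.18.
P(E) = 0.792·0.127 + 0.18·0.873 = 0.10058 + 0.15714 = 0.25772.
By Bayes' theorem, P(H|E) = 0.10058 / 0.25772 = 0.3903.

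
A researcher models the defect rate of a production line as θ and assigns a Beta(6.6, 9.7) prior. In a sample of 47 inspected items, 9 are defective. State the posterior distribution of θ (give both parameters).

Posterior: Beta(15.6, 47.7)

Observing 9 successes and 38 failures updates Beta(6.6, 9.7) by adding the success and failure counts to the two shape parameters: α = 6.6+9 = 15.6, β = 9.7+38 = 47.7.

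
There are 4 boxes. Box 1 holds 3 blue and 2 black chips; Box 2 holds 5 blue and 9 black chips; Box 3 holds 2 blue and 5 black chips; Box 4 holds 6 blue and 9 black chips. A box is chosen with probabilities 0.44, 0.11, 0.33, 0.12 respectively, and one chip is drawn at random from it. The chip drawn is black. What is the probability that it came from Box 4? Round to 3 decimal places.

P(black|Box 1) = 0.4; P(black|Box 2) = 0.6429; P(black|Box 3) = 0.7143; P(black|Box 4) = 0.6.
Prior × likelihood for each source: 0.44·0.4=0.1760, 0.11·0.6429=0.07071, 0.33·0.7143=0.2357, 0.12·0.6=0.07200. Summing gives P(black) = 0.55443.
P(Box 4 | black) = 0.07200 / 0.55443 = 0.130.

Posterior probability ≈ 0.130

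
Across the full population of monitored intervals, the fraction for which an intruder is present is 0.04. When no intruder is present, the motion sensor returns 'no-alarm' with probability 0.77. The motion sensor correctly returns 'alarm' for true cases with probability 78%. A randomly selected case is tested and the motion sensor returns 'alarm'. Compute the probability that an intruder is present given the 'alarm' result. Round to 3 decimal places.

P(H | E) ≈ 0.124

Write H for 'an intruder is present'. Prior odds H:¬H = 0.04/0.96 = 0.041667. For the 'alarm' outcome, the likelihood ratio is 0.78/0.23 = 3.3913.
Posterior odds = 0.041667 × 3.3913 = 0.14130, so P(H|E) = 0.14130/(1+0.14130) = 0.124.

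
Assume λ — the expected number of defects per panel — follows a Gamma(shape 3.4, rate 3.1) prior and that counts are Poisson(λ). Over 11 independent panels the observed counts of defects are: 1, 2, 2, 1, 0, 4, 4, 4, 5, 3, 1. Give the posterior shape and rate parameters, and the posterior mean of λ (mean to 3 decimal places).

The Poisson likelihood adds the total count to the shape and the number of exposure periods to the rate. Here ∑xᵢ = 27 and n = 11, so shape 3.4→30.4 and rate 3.1→14.1.
Posterior mean = shape/rate = 30.4/14.1 = 2.156.

Posterior: Gamma(shape=30.4, rate=14.1); mean ≈ 2.156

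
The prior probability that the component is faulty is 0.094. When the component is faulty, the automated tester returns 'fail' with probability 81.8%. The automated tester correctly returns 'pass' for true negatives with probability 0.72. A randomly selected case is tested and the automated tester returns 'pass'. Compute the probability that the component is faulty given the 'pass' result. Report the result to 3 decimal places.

P(H | E) ≈ 0.026

Let H be the event that the component is faulty. P(H) = 0.094, so P(¬H) = 0.906. With E the 'pass' result, P(E|H) = 0.182 and P(E|¬H) = 0.72.
P(E) = 0.182·0.094 + 0.72·0.906 = 0.017108 + 0.65232 = 0.66943.
By Bayes' theorem, P(H|E) = 0.017108 / 0.66943 = 0.026.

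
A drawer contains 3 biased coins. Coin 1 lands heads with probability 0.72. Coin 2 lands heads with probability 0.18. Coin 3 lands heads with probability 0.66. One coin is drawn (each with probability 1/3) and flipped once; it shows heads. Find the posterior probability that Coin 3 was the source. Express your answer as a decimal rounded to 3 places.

P(heads|C1) = 0.72; P(heads|C2) = 0.18; P(heads|C3) = 0.66.
Prior × likelihood for each source: 0.333333·0.72=0.2400, 0.333333·0.18=0.06000, 0.333333·0.66=0.2200. Summing gives P(heads) = 0.52000.
P(Coin 3 | heads) = 0.2200 / 0.52000 = 0.423.

Posterior probability ≈ 0.423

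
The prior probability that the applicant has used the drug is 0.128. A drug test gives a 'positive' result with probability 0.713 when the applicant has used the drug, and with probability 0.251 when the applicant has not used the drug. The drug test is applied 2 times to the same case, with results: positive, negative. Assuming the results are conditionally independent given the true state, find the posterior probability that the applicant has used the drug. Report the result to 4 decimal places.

Let H be the event that the applicant has used the drug; start with P(H) = 0.128. P('positive'|H) = 0.713, P('positive'|¬H) = 0.251.
Update on result 1 ('positive'): P(H) ← 0.713·0.1280 / (0.713·0.1280 + 0.251·0.8720) = 0.091264/0.31014 = 0.2943.
Update on result 2 ('negative'): P(H) ← 0.287·0.2943 / (0.287·0.2943 + 0.749·0.7057) = 0.084456/0.61305 = 0.1378.

Posterior P(H) ≈ 0.1378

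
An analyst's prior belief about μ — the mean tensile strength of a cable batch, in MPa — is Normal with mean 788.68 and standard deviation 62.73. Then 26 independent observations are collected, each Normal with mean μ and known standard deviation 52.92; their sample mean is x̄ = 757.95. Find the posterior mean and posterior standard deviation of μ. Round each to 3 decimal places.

Posterior mean ≈ 758.769; posterior SD ≈ 10.239

With known σ, the Normal prior is conjugate. Weight on the data is w = (n/σ²)/(n/σ² + 1/τ₀²) = 0.00928397/(0.00928397+0.00025413) = 0.97336.
Posterior mean = w·x̄ + (1−w)·μ₀ = 0.97336·757.95 + 0.026643·788.68 = 758.769. Posterior variance = 1/(0.00928397+0.00025413) = 104.843, so SD = 10.239.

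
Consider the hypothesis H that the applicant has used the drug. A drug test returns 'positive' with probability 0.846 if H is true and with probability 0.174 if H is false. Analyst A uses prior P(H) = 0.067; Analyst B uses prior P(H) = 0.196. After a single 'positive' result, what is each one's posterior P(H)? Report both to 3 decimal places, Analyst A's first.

The likelihood ratio for a 'positive' result is 0.846/0.174 = 4.8621.
Analyst A: prior odds 0.067/0.933 = 0.071811; posterior odds 0.34915; posterior probability 0.259.
Analyst B: prior odds 0.196/0.804 = 0.24378; posterior odds 1.1853; posterior probability 0.542.

Analyst A: 0.259; Analyst B: 0.542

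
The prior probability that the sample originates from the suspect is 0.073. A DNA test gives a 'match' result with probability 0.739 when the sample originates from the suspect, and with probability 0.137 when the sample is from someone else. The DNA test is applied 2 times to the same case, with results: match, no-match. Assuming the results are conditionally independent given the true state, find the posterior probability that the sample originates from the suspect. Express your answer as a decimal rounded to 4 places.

Posterior P(H) ≈ 0.1138

With H the event that the sample originates from the suspect, the joint likelihood of the observed sequence is P(data|H) = 0.739·0.261 = 0.19288 and P(data|¬H) = 0.137·0.863 = 0.11823.
Bayes: P(H|data) = 0.073·0.19288 / (0.073·0.19288 + 0.927·0.11823) = 0.014080/0.12368 = 0.1138.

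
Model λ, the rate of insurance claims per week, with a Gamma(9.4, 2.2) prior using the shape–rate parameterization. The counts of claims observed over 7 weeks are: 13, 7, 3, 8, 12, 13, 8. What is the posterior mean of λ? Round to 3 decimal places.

Total count ∑xᵢ = 64 over n = 7 weeks.
Gamma is conjugate to the Poisson likelihood: posterior is Gamma(shape = 9.4+64 = 73.4, rate = 2.2+7 = 9.2).
E[λ | data] = 73.4/9.2 = 7.978.

Posterior mean ≈ 7.978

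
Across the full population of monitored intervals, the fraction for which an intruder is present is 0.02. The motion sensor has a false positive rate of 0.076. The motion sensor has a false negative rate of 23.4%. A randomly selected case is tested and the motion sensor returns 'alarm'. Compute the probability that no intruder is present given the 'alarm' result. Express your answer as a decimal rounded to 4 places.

Let H be the event that an intruder is present. P(H) = 0.02, so P(¬H) = 0.98. With E the 'alarm' result, P(E|H) = 0.766 and P(E|¬H) = 0.076.
P(E) = 0.766·0.02 + 0.076·0.98 = 0.015320 + 0.074480 = 0.089800.
By Bayes' theorem, P(H|E) = 0.015320 / 0.089800 = 0.1706. Hence P(¬H|E) = 1 − 0.1706 = 0.8294.

P(¬H | E) ≈ 0.8294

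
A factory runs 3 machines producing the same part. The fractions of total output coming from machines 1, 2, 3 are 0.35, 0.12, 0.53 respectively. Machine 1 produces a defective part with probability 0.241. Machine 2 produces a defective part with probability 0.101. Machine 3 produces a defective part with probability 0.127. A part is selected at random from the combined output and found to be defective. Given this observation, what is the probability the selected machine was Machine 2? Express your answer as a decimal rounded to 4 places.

Tabulate prior·likelihood by source: [1] prior 0.35, lik 0.241, product 0.08435; [2] prior 0.12, lik 0.101, product 0.01212; [3] prior 0.53, lik 0.127, product 0.06731.
Normalizing constant = 0.16378; the posterior for Machine 2 is its product over the sum, 0.01212/0.16378 = 0.0740.

Posterior probability ≈ 0.0740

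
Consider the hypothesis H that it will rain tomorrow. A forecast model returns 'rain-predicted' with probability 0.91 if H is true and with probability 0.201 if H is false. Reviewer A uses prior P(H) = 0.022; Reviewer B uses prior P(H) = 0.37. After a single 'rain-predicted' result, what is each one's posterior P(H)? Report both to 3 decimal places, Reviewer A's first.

Reviewer A: 0.092; Reviewer B: 0.727

P('+'|H) = 0.91, P('+'|¬H) = 0.201.
Reviewer A: numerator 0.91·0.022 = 0.020020; evidence = 0.020020+0.201·0.978 = 0.21660; posterior = 0.092.
Reviewer B: numerator 0.91·0.37 = 0.33670; evidence = 0.33670+0.201·0.63 = 0.46333; posterior = 0.727.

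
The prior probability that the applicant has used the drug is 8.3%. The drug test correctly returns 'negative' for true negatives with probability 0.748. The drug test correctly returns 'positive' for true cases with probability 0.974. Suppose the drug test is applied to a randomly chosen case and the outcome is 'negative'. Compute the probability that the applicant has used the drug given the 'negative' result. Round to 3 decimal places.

P(H | E) ≈ 0.003

Write H for 'the applicant has used the drug'. Prior odds H:¬H = 0.083/0.917 = 0.090513. For the 'negative' outcome, the likelihood ratio is 0.026/0.748 = 0.034759.
Posterior odds = 0.090513 × 0.034759 = 0.0031462, so P(H|E) = 0.0031462/(1+0.0031462) = 0.003.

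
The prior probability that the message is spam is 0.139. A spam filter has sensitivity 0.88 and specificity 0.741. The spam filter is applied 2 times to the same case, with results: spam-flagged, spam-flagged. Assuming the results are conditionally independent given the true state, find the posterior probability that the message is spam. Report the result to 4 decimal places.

Posterior P(H) ≈ 0.6508

With H the event that the message is spam, the joint likelihood of the observed sequence is P(data|H) = 0.88·0.88 = 0.77440 and P(data|¬H) = 0.259·0.259 = 0.067081.
Bayes: P(H|data) = 0.139·0.77440 / (0.139·0.77440 + 0.861·0.067081) = 0.10764/0.16540 = 0.6508.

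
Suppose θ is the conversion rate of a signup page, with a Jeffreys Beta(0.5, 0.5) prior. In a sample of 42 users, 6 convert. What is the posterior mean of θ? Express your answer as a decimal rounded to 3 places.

The binomial likelihood is conjugate to the Beta prior: with 6 successes and 36 failures, the posterior is Beta(0.5+6, 0.5+36) = Beta(6.5, 36.5).
Posterior mean = α/(α+β) = 6.5/43 = 0.151.

Posterior mean ≈ 0.151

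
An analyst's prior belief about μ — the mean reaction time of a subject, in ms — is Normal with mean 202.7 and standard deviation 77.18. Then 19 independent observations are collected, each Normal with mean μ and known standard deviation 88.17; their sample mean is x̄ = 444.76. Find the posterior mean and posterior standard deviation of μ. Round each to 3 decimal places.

Prior precision 1/τ₀² = 1/77.18² = 0.00016788; data precision n/σ² = 19/88.17² = 0.00244406.
Posterior precision = 0.00016788 + 0.00244406 = 0.00261194, giving posterior SD = 1/√0.00261194 = 19.567.
Posterior mean = (0.00016788·202.7 + 0.00244406·444.76) / 0.00261194 = 429.202.

Posterior mean ≈ 429.202; posterior SD ≈ 19.567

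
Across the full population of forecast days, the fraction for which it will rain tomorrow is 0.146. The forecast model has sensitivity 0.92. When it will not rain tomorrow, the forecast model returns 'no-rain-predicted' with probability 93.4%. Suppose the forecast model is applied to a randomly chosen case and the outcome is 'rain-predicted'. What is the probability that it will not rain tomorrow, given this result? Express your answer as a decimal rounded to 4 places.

Write H for 'it will rain tomorrow'. Prior odds H:¬H = 0.146/0.854 = 0.17096. For the 'rain-predicted' outcome, the likelihood ratio is 0.92/0.066 = 13.939.
Posterior odds = 0.17096 × 13.939 = 2.3831, so P(H|E) = 2.3831/(1+2.3831) = 0.7044. Then P(¬H|E) = 1 − 0.7044 = 0.2956.

P(¬H | E) ≈ 0.2956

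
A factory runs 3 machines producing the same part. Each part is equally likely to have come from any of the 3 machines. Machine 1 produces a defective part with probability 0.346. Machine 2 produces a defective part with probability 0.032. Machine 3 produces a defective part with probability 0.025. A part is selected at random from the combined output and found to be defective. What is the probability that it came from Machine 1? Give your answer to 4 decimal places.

Tabulate prior·likelihood by source: [1] prior 0.333333, lik 0.346, product 0.1153; [2] prior 0.333333, lik 0.032, product 0.01067; [3] prior 0.333333, lik 0.025, product 0.008333.
Normalizing constant = 0.13433; the posterior for Machine 1 is its product over the sum, 0.1153/0.13433 = 0.8586.

Posterior probability ≈ 0.8586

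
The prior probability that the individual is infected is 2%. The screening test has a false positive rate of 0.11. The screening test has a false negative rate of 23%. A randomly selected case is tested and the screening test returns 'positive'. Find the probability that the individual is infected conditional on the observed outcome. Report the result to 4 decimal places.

Write H for 'the individual is infected'. Prior odds H:¬H = 0.02/0.98 = 0.020408. For the 'positive' outcome, the likelihood ratio is 0.77/0.11 = 7.0000.
Posterior odds = 0.020408 × 7.0000 = 0.14286, so P(H|E) = 0.14286/(1+0.14286) = 0.1250.

P(H | E) ≈ 0.1250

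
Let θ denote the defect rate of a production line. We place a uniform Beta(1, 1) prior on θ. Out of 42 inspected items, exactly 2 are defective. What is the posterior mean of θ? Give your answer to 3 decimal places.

Observing 2 successes and 40 failures updates Beta(1, 1) by adding the success and failure counts to the two shape parameters: α = 1+2 = 3, β = 1+40 = 41.
E[θ | data] = 3/(3+41) = 0.068.

Posterior mean ≈ 0.068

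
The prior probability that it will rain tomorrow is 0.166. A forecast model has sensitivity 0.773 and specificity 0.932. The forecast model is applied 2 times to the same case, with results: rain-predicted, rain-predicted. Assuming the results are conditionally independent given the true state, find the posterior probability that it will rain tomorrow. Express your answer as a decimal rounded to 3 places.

Let H be the event that it will rain tomorrow; start with P(H) = 0.166. P('rain-predicted'|H) = 0.773, P('rain-predicted'|¬H) = 0.068.
Update on result 1 ('rain-predicted'): P(H) ← 0.773·0.1660 / (0.773·0.1660 + 0.068·0.8340) = 0.12832/0.18503 = 0.6935.
Update on result 2 ('rain-predicted'): P(H) ← 0.773·0.6935 / (0.773·0.6935 + 0.068·0.3065) = 0.53607/0.55692 = 0.9626.

Posterior P(H) ≈ 0.963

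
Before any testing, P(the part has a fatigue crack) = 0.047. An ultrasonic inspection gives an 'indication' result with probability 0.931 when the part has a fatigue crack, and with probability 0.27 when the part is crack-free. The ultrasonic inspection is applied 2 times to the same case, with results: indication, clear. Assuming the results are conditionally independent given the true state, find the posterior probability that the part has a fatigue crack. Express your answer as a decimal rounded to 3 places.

Posterior P(H) ≈ 0.016

With H the event that the part has a fatigue crack, the joint likelihood of the observed sequence is P(data|H) = 0.931·0.069 = 0.064239 and P(data|¬H) = 0.27·0.73 = 0.19710.
Bayes: P(H|data) = 0.047·0.064239 / (0.047·0.064239 + 0.953·0.19710) = 0.0030192/0.19086 = 0.0158.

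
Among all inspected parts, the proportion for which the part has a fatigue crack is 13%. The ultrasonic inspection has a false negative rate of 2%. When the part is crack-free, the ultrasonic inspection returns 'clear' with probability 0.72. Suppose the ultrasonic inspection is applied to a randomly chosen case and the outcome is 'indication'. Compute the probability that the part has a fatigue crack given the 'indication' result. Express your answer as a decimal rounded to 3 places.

Write H for 'the part has a fatigue crack'. Prior odds H:¬H = 0.13/0.87 = 0.14943. For the 'indication' outcome, the likelihood ratio is 0.98/0.28 = 3.5000.
Posterior odds = 0.14943 × 3.5000 = 0.52299, so P(H|E) = 0.52299/(1+0.52299) = 0.343.

P(H | E) ≈ 0.343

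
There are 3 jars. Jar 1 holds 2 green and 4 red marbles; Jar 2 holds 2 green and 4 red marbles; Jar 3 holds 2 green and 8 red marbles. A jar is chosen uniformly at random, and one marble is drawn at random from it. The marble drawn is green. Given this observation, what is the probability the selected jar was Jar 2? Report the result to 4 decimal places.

Posterior probability ≈ 0.3846

P(green|Jar 1) = 0.3333; P(green|Jar 2) = 0.3333; P(green|Jar 3) = 0.2.
Prior × likelihood for each source: 0.333333·0.3333=0.1111, 0.333333·0.3333=0.1111, 0.333333·0.2=0.06667. Summing gives P(green) = 0.28889.
P(Jar 2 | green) = 0.1111 / 0.28889 = 0.3846.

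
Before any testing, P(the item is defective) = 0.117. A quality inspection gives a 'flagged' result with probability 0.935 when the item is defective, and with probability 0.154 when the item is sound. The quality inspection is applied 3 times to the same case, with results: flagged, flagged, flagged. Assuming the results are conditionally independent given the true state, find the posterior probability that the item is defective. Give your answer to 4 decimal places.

With H the event that the item is defective, the joint likelihood of the observed sequence is P(data|H) = 0.935·0.935·0.935 = 0.81740 and P(data|¬H) = 0.154·0.154·0.154 = 0.0036523.
Bayes: P(H|data) = 0.117·0.81740 / (0.117·0.81740 + 0.883·0.0036523) = 0.095636/0.098861 = 0.9674.

Posterior P(H) ≈ 0.9674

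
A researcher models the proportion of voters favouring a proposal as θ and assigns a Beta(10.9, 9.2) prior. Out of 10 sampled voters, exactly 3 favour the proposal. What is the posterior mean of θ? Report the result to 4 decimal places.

Posterior mean ≈ 0.4618

Observing 3 successes and 7 failures updates Beta(10.9, 9.2) by adding the success and failure counts to the two shape parameters: α = 10.9+3 = 13.9, β = 9.2+7 = 16.2.
E[θ | data] = 13.9/(13.9+16.2) = 0.4618.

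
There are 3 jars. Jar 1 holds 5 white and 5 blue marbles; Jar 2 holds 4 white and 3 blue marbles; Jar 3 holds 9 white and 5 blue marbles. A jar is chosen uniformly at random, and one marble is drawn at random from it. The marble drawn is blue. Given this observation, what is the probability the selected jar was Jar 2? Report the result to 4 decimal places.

Posterior probability ≈ 0.3333

P(blue|Jar 1) = 0.5; P(blue|Jar 2) = 0.4286; P(blue|Jar 3) = 0.3571.
Prior × likelihood for each source: 0.333333·0.5=0.1667, 0.333333·0.4286=0.1429, 0.333333·0.3571=0.1190. Summing gives P(blue) = 0.42857.
P(Jar 2 | blue) = 0.1429 / 0.42857 = 0.3333.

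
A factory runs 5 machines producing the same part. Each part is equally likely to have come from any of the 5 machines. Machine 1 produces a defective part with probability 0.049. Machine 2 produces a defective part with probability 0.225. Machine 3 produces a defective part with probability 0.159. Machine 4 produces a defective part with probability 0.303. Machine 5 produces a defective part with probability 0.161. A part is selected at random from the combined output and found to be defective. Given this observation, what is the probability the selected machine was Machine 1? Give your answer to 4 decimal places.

Posterior probability ≈ 0.0546

Tabulate prior·likelihood by source: [1] prior 0.2, lik 0.049, product 0.009800; [2] prior 0.2, lik 0.225, product 0.04500; [3] prior 0.2, lik 0.159, product 0.03180; [4] prior 0.2, lik 0.303, product 0.06060; [5] prior 0.2, lik 0.161, product 0.03220.
Normalizing constant = 0.17940; the posterior for Machine 1 is its product over the sum, 0.009800/0.17940 = 0.0546.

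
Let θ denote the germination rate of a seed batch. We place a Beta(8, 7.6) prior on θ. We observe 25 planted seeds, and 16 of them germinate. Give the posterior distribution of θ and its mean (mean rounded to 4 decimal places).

Posterior: Beta(24, 16.6); mean ≈ 0.5911

Observing 16 successes and 9 failures updates Beta(8, 7.6) by adding the success and failure counts to the two shape parameters: α = 8+16 = 24, β = 7.6+9 = 16.6.
E[θ | data] = 24/(24+16.6) = 0.5911.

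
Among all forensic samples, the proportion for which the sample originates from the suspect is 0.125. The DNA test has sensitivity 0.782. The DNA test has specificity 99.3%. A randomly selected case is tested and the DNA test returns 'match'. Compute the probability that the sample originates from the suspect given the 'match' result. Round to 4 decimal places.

P(H | E) ≈ 0.9410

Write H for 'the sample originates from the suspect'. Prior odds H:¬H = 0.125/0.875 = 0.14286. For the 'match' outcome, the likelihood ratio is 0.782/0.007 = 111.71.
Posterior odds = 0.14286 × 111.71 = 15.959, so P(H|E) = 15.959/(1+15.959) = 0.9410.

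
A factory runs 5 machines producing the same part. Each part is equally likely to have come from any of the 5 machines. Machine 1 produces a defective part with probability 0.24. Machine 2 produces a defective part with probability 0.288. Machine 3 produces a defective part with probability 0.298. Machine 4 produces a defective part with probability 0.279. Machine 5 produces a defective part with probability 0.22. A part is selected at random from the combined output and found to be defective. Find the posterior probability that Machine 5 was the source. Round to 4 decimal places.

P(defective|M1) = 0.24; P(defective|M2) = 0.288; P(defective|M3) = 0.298; P(defective|M4) = 0.279; P(defective|M5) = 0.22.
Prior × likelihood for each source: 0.2·0.24=0.04800, 0.2·0.288=0.05760, 0.2·0.298=0.05960, 0.2·0.279=0.05580, 0.2·0.22=0.04400. Summing gives P(defective) = 0.26500.
P(Machine 5 | defective) = 0.04400 / 0.26500 = 0.1660.

Posterior probability ≈ 0.1660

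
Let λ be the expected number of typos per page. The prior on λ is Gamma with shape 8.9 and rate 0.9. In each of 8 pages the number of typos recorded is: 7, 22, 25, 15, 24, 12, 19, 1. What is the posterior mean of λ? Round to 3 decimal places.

Posterior mean ≈ 15.045

Total count ∑xᵢ = 125 over n = 8 pages.
Gamma is conjugate to the Poisson likelihood: posterior is Gamma(shape = 8.9+125 = 133.9, rate = 0.9+8 = 8.9).
Posterior mean = shape/rate = 133.9/8.9 = 15.045.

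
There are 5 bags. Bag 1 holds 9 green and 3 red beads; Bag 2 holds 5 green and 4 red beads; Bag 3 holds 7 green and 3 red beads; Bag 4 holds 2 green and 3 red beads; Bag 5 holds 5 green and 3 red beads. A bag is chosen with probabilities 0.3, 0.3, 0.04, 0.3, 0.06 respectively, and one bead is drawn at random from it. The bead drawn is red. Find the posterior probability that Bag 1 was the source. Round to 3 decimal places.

Posterior probability ≈ 0.177

Tabulate prior·likelihood by source: [1] prior 0.3, lik 0.25, product 0.07500; [2] prior 0.3, lik 0.4444, product 0.1333; [3] prior 0.04, lik 0.3, product 0.01200; [4] prior 0.3, lik 0.6, product 0.1800; [5] prior 0.06, lik 0.375, product 0.02250.
Normalizing constant = 0.42283; the posterior for Bag 1 is its product over the sum, 0.07500/0.42283 = 0.177.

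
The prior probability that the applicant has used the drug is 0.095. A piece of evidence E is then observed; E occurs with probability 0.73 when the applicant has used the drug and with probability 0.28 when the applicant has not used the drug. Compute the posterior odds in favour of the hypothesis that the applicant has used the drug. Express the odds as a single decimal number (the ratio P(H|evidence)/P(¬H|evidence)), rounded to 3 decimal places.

Posterior odds ≈ 0.274

Prior odds = 0.095/(1−0.095) = 0.10497.
Likelihood ratio for E = 0.73/0.28 = 2.6071.
Posterior odds = prior odds × LR = 0.27368.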